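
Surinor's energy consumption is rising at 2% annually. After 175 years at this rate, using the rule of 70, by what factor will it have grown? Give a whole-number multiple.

roughly 32 times

70/2 ≈ 35.00 years per doubling.
175 years fits 5 doublings: 2^5 = 32.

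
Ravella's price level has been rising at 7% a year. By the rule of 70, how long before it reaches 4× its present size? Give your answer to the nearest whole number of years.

approximately 20 years

At 7% it doubles every 70/7 ≈ 10.00 years.
4× is 2 doublings, so 2 × 10.00 ≈ 20 years.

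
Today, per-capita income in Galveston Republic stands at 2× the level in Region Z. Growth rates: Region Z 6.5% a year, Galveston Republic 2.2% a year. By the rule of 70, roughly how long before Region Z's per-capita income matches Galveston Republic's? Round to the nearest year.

The growth-rate gap is 6.5% − 2.2% = 4.3 percentage points.
So the ratio between them halves every 70/4.3 ≈ 16.28 years.
A 2× gap closes after 1 halving: 1 × 16.28 ≈ 16 years.

16 years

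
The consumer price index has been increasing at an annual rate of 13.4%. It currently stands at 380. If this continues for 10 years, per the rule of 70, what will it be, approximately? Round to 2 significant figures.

It doubles every 70/13.4 ≈ 5.22 years, so 10 years is 1.92 doublings.
2^1.92 ≈ 3.78; 380 × 3.78 ≈ 1400.

≈ 1400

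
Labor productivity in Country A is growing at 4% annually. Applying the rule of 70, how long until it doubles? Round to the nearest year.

about 18 years

Doubling time ≈ 70 / 4 = 17.50 years.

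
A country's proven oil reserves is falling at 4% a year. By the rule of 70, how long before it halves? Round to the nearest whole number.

Halving time ≈ 70 / 4 = 17.50 → 18 years.

about 18 years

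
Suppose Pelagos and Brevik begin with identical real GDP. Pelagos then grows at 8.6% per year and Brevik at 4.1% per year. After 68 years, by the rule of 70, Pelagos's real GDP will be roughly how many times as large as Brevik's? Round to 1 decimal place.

around 20.7 times

Pelagos pulls ahead at 4.5 pp per year, so the ratio doubles every 70/4.5 ≈ 15.56 years.
In 68 years that's 4.37 doublings: 2^4.37 ≈ 20.7.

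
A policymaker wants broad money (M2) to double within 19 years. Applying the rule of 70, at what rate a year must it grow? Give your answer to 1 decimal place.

around 3.7% a year

70 / 19 ≈ 3.68, so about 3.7% a year.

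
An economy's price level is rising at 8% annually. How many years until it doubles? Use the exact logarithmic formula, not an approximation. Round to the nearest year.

9 years

t = ln(2) / ln(1 + 0.08) = 0.6931 / 0.076961 ≈ 9.01.
≈ 9 years.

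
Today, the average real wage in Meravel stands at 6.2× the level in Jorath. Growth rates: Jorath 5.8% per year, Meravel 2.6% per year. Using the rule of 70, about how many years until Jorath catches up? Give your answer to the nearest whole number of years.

The growth-rate gap is 5.8% − 2.6% = 3.2 percentage points.
So the ratio between them halves every 70/3.2 ≈ 21.88 years.
A 6.2× gap takes log₂(6.2) ≈ 2.63 halvings to close: 2.63 × 21.88 ≈ 58 years.

58 years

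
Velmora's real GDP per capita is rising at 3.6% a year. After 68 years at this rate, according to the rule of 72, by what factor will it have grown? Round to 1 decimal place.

10.6 times

Doubles every ≈ 20.00 years (72/3.6).
68 years is 3.40 doublings; 2^3.40 ≈ 10.6×.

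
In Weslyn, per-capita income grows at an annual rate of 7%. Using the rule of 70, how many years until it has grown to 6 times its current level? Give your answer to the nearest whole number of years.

approximately 26 years

One doubling takes 70/7 = 10.00 years.
6× is log₂ 6 ≈ 2.58 doublings, so ≈ 2.58 × 10.00 = 26 years.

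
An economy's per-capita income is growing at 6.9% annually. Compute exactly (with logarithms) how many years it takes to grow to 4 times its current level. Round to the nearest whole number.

t = ln(4) / ln(1 + 0.069) = 1.3863 / 0.066724 ≈ 20.78.
≈ 21 years.

21 years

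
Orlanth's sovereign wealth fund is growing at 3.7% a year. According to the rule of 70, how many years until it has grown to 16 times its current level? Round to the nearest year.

around 76 years

At 3.7% it doubles every 70/3.7 ≈ 18.92 years.
16× is 4 doublings, so 4 × 18.92 ≈ 76 years.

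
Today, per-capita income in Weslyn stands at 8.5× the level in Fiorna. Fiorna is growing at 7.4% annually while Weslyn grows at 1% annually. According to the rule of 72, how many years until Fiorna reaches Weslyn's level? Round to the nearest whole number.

Fiorna gains on Weslyn at 7.4% − 1% = 6.4 points a year.
At that relative rate the gap halves every 72/6.4 ≈ 11.25 years.
An 8.5× gap takes log₂(8.5) ≈ 3.09 halvings to close: 3.09 × 11.25 ≈ 35 years.

≈ 35 years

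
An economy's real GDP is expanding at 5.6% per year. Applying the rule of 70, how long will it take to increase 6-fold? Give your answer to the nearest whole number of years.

At 5.6% it doubles every 70/5.6 ≈ 12.50 years.
6× is log₂ 6 ≈ 2.58 doublings, so ≈ 2.58 × 12.50 = 32 years.

≈ 32 years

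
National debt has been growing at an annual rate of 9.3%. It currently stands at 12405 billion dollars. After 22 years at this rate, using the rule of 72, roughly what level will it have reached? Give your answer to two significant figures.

≈ 89000 billion dollars

Doubling time ≈ 72/9.3 = 7.74 years.
22 years is 22/7.74 ≈ 2.84 doublings, a factor of 2^2.84 ≈ 7.16.
12405 × 7.16 ≈ 89000 billion dollars.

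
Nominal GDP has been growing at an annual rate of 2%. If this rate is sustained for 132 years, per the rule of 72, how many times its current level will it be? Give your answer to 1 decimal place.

Doubles every ≈ 36.00 years (72/2).
132 years is 3.67 doublings; 2^3.67 ≈ 12.7×.

approximately 12.7 times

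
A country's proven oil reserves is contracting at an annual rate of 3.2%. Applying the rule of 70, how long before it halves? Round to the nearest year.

Falling at 3.2%, it halves about every 70/3.2 = 21.88 years.

approximately 22 years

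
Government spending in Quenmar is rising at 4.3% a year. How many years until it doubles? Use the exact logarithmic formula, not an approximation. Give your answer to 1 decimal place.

16.5 years

t = ln(2) / ln(1 + 0.043) = 0.6931 / 0.042101 ≈ 16.46.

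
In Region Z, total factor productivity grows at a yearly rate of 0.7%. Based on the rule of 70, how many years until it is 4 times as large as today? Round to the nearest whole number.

At 0.7% it doubles every 70/0.7 ≈ 100.00 years.
Getting to 4× needs 2 doublings: 2 × 100.00 ≈ 200 years.

≈ 200 years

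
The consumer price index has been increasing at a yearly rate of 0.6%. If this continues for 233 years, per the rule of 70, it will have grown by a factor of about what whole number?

At 0.6% one doubling takes ≈ 116.67 years; 233 years is 2 of them, so ×4.

around 4 times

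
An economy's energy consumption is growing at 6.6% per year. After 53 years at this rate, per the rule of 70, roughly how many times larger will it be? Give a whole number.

70/6.6 ≈ 10.61 years per doubling.
53 years fits 5 doublings: 2^5 = 32.

around 32 times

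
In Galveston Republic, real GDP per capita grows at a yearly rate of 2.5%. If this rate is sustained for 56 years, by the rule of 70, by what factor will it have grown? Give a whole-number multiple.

At 2.5% one doubling takes ≈ 28.00 years; 56 years is 2 of them, so ×4.

roughly 4 times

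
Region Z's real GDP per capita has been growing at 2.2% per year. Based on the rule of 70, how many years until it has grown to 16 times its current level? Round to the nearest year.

Doubling time ≈ 70/2.2 = 31.82 years.
Getting to 16× needs 4 doublings: 4 × 31.82 ≈ 127 years.

around 127 years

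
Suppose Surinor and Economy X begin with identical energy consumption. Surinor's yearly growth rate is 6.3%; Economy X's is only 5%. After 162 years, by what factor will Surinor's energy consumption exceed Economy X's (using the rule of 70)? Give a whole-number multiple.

Rate gap = 6.3% − 5% = 1.3 points.
The ratio doubles every 70/1.3 ≈ 53.85 years.
162/53.85 ≈ 3.01 doublings → ratio ≈ 2^3.01 ≈ 8.

about 8 times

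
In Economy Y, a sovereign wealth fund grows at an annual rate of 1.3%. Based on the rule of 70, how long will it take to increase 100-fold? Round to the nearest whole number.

One doubling takes 70/1.3 = 53.85 years.
100× is log₂ 100 ≈ 6.64 doublings, so ≈ 6.64 × 53.85 = 358 years.

about 358 years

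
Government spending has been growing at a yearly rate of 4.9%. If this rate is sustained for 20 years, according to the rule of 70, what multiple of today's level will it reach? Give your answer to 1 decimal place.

Doubles every ≈ 14.29 years (70/4.9).
20 years is 1.40 doublings; 2^1.40 ≈ 2.6×.

approximately 2.6 times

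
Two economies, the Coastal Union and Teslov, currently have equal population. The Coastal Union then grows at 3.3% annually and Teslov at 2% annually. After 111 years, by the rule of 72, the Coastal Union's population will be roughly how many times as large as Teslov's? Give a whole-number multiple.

≈ 4 times

Rate gap = 3.3% − 2% = 1.3 points.
The ratio doubles every 72/1.3 ≈ 55.38 years.
111/55.38 ≈ 2.00 doublings → ratio ≈ 2^2.00 ≈ 4.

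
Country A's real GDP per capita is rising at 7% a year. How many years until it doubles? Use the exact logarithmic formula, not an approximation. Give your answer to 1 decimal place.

t = ln(2) / ln(1 + 0.07) = 0.6931 / 0.067659 ≈ 10.24.

10.2 years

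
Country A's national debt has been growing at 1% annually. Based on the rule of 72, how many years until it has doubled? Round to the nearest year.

Doubling time ≈ 72 / 1 = 72.00 years.

around 72 years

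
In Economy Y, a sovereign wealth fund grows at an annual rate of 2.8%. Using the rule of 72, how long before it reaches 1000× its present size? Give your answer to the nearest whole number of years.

≈ 256 years

At 2.8% it doubles every 72/2.8 ≈ 25.71 years.
Reaching 1000× takes log₂(1000) ≈ 9.97 doublings.
9.97 × 25.71 ≈ 256 years.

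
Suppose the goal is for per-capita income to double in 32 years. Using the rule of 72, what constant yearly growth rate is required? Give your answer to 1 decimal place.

72 / 32 ≈ 2.25, so about 2.3% per year.

around 2.3%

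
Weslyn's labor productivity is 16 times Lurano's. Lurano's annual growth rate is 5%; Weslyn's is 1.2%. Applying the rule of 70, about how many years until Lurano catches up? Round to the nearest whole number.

Lurano gains on Weslyn at 5% − 1.2% = 3.8 points a year.
At that relative rate the gap halves every 70/3.8 ≈ 18.42 years.
A 16 times gap closes after 4 halvings: 4 × 18.42 ≈ 74 years.

approximately 74 years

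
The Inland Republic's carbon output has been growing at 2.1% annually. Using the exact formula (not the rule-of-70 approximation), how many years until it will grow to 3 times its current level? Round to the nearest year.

53 years

t = ln(3) / ln(1 + 0.021) = 1.0986 / 0.020783 ≈ 52.86.
≈ 53 years.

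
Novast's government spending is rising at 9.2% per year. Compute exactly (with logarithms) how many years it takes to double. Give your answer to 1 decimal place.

7.9 years

t = ln(2) / ln(1 + 0.092) = 0.6931 / 0.088011 ≈ 7.88.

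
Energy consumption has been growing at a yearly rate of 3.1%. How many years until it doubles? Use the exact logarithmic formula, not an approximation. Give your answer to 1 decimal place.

22.7 years

t = ln(2) / ln(1 + 0.031) = 0.6931 / 0.030529 ≈ 22.70.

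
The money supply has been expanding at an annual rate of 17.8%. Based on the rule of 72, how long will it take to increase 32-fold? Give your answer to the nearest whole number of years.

about 20 years

One doubling takes 72/17.8 = 4.04 years.
32 = 2^5, so 5 doublings → 20 years.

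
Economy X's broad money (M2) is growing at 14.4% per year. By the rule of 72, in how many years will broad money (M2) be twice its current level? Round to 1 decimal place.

Doubling time ≈ 72 / 14.4 = 5.00 years.

5.0 years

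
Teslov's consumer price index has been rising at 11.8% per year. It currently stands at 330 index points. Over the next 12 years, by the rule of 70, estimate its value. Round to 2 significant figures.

approximately 1300 index points

Doubling time ≈ 70/11.8 = 5.93 years.
12 years is 12/5.93 ≈ 2.02 doublings, a factor of 2^2.02 ≈ 4.06.
330 × 4.06 ≈ 1300 index points.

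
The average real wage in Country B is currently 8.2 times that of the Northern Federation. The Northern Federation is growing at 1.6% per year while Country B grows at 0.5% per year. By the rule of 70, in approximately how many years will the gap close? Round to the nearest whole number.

roughly 193 years

The growth-rate gap is 1.6% − 0.5% = 1.1 percentage points.
So the ratio between them halves every 70/1.1 ≈ 63.64 years.
An 8.2 times gap takes log₂(8.2) ≈ 3.04 halvings to close: 3.04 × 63.64 ≈ 193 years.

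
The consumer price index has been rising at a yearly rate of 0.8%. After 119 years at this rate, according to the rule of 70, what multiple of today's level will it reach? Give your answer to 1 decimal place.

approximately 2.6 times

Doubles every ≈ 87.50 years (70/0.8).
119 years is 1.36 doublings; 2^1.36 ≈ 2.6×.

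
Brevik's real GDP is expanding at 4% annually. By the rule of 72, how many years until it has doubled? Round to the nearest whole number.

72/4 ≈ 18.00, so it doubles roughly every 18 years.

about 18 years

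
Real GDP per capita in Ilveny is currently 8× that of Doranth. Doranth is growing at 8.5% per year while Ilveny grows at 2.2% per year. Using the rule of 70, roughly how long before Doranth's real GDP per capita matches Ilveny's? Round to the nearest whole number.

approximately 33 years

What matters is the difference: 6.3 pp.
Rule of 70 on the gap: the ratio halves every 70/6.3 ≈ 11.11 years.
An 8× gap closes after 3 halvings: 3 × 11.11 ≈ 33 years.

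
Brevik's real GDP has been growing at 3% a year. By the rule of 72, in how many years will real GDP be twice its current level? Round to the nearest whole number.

24 years

Doubling time ≈ 72 / 3 = 24.00 years.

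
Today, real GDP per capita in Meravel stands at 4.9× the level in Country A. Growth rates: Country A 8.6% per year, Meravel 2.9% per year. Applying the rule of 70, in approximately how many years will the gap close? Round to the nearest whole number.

≈ 28 years

Country A gains on Meravel at 8.6% − 2.9% = 5.7 points a year.
At that relative rate the gap halves every 70/5.7 ≈ 12.28 years.
A 4.9× gap takes log₂(4.9) ≈ 2.29 halvings to close: 2.29 × 12.28 ≈ 28 years.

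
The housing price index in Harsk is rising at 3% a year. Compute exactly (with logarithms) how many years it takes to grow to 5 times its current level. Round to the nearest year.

54 years

t = ln(5) / ln(1 + 0.03) = 1.6094 / 0.029559 ≈ 54.45.
≈ 54 years.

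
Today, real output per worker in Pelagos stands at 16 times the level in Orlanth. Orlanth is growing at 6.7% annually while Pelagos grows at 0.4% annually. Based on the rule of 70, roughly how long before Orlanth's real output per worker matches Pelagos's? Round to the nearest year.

The growth-rate gap is 6.7% − 0.4% = 6.3 percentage points.
So the ratio between them halves every 70/6.3 ≈ 11.11 years.
A 16 times gap closes after 4 halvings: 4 × 11.11 ≈ 44 years.

44 years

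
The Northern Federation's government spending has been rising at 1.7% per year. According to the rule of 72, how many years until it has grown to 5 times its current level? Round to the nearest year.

about 98 years

At 1.7% it doubles every 72/1.7 ≈ 42.35 years.
Reaching 5× takes log₂(5) ≈ 2.32 doublings.
2.32 × 42.35 ≈ 98 years.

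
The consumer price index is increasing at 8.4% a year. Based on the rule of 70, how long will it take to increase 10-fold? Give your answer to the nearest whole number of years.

At 8.4% it doubles every 70/8.4 ≈ 8.33 years.
10× is log₂ 10 ≈ 3.32 doublings, so ≈ 3.32 × 8.33 = 28 years.

about 28 years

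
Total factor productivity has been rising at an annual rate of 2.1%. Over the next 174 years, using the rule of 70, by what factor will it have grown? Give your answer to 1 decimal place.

Doubles every ≈ 33.33 years (70/2.1).
174 years is 5.22 doublings; 2^5.22 ≈ 37.3×.

about 37.3 times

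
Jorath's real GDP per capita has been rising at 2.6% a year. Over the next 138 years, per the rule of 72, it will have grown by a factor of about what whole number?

At 2.6% one doubling takes ≈ 27.69 years; 138 years is 5 of them, so ×32.

approximately 32 times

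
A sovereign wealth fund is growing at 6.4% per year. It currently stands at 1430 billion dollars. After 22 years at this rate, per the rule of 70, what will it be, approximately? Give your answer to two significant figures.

It doubles every 70/6.4 ≈ 10.94 years, so 22 years is 2.01 doublings.
2^2.01 ≈ 4.03; 1430 × 4.03 ≈ 5800 billion dollars.

around 5800 billion dollars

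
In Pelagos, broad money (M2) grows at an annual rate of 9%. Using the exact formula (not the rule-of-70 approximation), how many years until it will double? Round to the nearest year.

t = ln(2) / ln(1 + 0.09) = 0.6931 / 0.086178 ≈ 8.04.
≈ 8 years.

8 years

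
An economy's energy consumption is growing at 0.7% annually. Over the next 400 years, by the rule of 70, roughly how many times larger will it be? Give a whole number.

70/0.7 ≈ 100.00 years per doubling.
400 years fits 4 doublings: 2^4 = 16.

≈ 16 times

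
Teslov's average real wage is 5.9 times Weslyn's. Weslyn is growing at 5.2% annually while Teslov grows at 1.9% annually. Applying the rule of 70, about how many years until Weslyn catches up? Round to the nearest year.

The growth-rate gap is 5.2% − 1.9% = 3.3 percentage points.
So the ratio between them halves every 70/3.3 ≈ 21.21 years.
A 5.9 times gap takes log₂(5.9) ≈ 2.56 halvings to close: 2.56 × 21.21 ≈ 54 years.

approximately 54 years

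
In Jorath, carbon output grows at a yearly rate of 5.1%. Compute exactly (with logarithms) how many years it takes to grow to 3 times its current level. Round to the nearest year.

t = ln(3) / ln(1 + 0.051) = 1.0986 / 0.049742 ≈ 22.09.
≈ 22 years.

22 years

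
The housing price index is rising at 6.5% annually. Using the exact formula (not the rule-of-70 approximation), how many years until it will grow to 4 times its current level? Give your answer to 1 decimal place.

22.0 years

t = ln(4) / ln(1 + 0.065) = 1.3863 / 0.062975 ≈ 22.01.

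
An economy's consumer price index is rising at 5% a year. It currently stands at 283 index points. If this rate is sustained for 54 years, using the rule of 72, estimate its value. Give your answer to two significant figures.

It doubles every 72/5 ≈ 14.40 years, so 54 years is 3.75 doublings.
2^3.75 ≈ 13.45; 283 × 13.45 ≈ 3800 index points.

3800 index points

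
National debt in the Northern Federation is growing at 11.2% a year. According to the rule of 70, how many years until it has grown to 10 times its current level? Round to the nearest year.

Doubling time ≈ 70/11.2 = 6.25 years.
Reaching 10× takes log₂(10) ≈ 3.32 doublings.
3.32 × 6.25 ≈ 21 years.

21 years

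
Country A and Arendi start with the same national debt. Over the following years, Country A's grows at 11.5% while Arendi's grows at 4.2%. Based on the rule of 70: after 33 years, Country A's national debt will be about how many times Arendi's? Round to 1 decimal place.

10.9 times

Rate gap = 11.5% − 4.2% = 7.3 points.
The ratio doubles every 70/7.3 ≈ 9.59 years.
33/9.59 ≈ 3.44 doublings → ratio ≈ 2^3.44 ≈ 10.9.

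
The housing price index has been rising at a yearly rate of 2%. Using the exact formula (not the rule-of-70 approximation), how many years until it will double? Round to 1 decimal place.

35.0 years

t = ln(2) / ln(1 + 0.02) = 0.6931 / 0.019803 ≈ 35.00.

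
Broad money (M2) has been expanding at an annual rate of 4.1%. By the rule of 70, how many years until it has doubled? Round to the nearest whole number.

At 4.1%, doubling takes about 70/4.1 = 17.07 years.

about 17 years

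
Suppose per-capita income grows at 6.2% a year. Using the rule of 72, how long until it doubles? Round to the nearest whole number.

At 6.2%, doubling takes about 72/6.2 = 11.61 years.

around 12 years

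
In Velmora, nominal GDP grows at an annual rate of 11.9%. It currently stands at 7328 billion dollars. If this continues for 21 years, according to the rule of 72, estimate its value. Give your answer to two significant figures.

approximately 81000 billion dollars

It doubles every 72/11.9 ≈ 6.05 years, so 21 years is 3.47 doublings.
2^3.47 ≈ 11.08; 7328 × 11.08 ≈ 81000 billion dollars.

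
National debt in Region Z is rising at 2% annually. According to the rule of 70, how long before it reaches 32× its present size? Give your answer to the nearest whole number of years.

At 2% it doubles every 70/2 ≈ 35.00 years.
32× is 5 doublings, so 5 × 35.00 ≈ 175 years.

175 years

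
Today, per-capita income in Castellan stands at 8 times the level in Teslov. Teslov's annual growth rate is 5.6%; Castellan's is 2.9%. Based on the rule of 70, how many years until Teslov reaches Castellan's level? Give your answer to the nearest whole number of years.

The growth-rate gap is 5.6% − 2.9% = 2.7 percentage points.
So the ratio between them halves every 70/2.7 ≈ 25.93 years.
An 8 times gap closes after 3 halvings: 3 × 25.93 ≈ 78 years.

about 78 years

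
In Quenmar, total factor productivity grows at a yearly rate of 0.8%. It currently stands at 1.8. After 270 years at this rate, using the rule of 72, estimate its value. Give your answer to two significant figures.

It doubles every 72/0.8 ≈ 90.00 years, so 270 years is 3.00 doublings.
2^3.00 ≈ 8.00; 1.8 × 8.00 ≈ 14.

roughly 14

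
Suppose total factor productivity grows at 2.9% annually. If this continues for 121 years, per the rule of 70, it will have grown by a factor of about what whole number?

Doubling time ≈ 70/2.9 = 24.14 years.
121/24.14 ≈ 5 doublings, so about 2^5 = 32×.

around 32 times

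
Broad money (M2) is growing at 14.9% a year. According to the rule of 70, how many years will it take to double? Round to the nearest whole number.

70/14.9 ≈ 4.70, so it doubles roughly every 5 years.

approximately 5 years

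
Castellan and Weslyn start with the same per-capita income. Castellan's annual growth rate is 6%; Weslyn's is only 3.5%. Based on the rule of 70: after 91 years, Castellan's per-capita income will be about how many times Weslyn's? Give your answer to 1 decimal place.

Castellan pulls ahead at 2.5 pp per year, so the ratio doubles every 70/2.5 ≈ 28.00 years.
In 91 years that's 3.25 doublings: 2^3.25 ≈ 9.5.

≈ 9.5 times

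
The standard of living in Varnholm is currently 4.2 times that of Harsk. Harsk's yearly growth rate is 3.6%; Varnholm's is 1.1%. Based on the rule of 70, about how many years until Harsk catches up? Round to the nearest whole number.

around 58 years

The growth-rate gap is 3.6% − 1.1% = 2.5 percentage points.
So the ratio between them halves every 70/2.5 ≈ 28.00 years.
A 4.2 times gap takes log₂(4.2) ≈ 2.07 halvings to close: 2.07 × 28.00 ≈ 58 years.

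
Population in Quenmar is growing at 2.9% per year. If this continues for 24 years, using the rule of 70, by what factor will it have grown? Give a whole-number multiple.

approximately 2 times

At 2.9% one doubling takes ≈ 24.14 years; 24 years is 1 of them, so ×2.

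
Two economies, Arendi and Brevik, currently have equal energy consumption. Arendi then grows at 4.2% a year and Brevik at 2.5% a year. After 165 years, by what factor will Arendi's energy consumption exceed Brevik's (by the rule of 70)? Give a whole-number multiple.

Only the 1.7-point difference matters.
70/1.7 ≈ 41.18 years per doubling of the ratio; 165 years gives 4.01 doublings, so ≈ 16×.

16 times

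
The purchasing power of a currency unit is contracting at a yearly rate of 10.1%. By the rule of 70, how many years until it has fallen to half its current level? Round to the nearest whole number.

approximately 7 years

Falling at 10.1%, it halves about every 70/10.1 = 6.93 years.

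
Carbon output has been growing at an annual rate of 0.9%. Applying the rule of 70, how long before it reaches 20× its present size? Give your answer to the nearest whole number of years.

Doubling time ≈ 70/0.9 = 77.78 years.
Reaching 20× takes log₂(20) ≈ 4.32 doublings.
4.32 × 77.78 ≈ 336 years.

approximately 336 years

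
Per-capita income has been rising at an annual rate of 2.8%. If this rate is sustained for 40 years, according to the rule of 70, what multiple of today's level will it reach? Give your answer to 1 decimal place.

Doubling time ≈ 70/2.8 = 25.00 years.
40 years / 25.00 ≈ 1.60 doublings → factor 2^1.60 ≈ 3.0.

3.0 times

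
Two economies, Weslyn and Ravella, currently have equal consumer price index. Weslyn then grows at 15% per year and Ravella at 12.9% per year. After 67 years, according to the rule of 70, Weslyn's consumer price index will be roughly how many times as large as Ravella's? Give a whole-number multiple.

Rate gap = 15% − 12.9% = 2.1 points.
The ratio doubles every 70/2.1 ≈ 33.33 years.
67/33.33 ≈ 2.01 doublings → ratio ≈ 2^2.01 ≈ 4.

roughly 4 times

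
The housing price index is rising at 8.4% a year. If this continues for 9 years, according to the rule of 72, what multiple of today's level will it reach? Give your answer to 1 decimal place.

Doubling time ≈ 72/8.4 = 8.57 years.
9 years / 8.57 ≈ 1.05 doublings → factor 2^1.05 ≈ 2.1.

around 2.1 times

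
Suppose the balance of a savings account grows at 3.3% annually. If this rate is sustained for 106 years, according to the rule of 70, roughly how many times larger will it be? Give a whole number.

At 3.3% one doubling takes ≈ 21.21 years; 106 years is 5 of them, so ×32.

32 times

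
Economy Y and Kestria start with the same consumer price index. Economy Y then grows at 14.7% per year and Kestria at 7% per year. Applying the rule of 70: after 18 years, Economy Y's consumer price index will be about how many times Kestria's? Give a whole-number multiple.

approximately 4 times

Economy Y pulls ahead at 7.7 pp per year, so the ratio doubles every 70/7.7 ≈ 9.09 years.
In 18 years that's 1.98 doublings: 2^1.98 ≈ 4.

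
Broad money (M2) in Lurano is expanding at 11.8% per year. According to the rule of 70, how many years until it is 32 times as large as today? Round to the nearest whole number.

One doubling takes 70/11.8 = 5.93 years.
32× is 5 doublings, so 5 × 5.93 ≈ 30 years.

about 30 years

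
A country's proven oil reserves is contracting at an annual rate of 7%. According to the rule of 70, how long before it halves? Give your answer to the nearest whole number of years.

10 years

The rule works in reverse for decay: 70/7 ≈ 10.00 years to halve.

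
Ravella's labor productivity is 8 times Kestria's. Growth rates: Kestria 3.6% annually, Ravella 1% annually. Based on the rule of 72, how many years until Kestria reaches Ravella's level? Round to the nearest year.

What matters is the difference: 2.6 pp.
Rule of 72 on the gap: the ratio halves every 72/2.6 ≈ 27.69 years.
An 8 times gap closes after 3 halvings: 3 × 27.69 ≈ 83 years.

≈ 83 years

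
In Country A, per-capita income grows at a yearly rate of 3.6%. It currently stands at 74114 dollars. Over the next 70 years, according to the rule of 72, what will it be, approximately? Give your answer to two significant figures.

It doubles every 72/3.6 ≈ 20.00 years, so 70 years is 3.50 doublings.
2^3.50 ≈ 11.31; 74114 × 11.31 ≈ 840000 dollars.

roughly 840000 dollars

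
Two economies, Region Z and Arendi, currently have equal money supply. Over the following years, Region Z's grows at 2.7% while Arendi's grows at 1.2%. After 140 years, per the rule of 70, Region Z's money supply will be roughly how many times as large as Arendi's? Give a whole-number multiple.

approximately 8 times

Region Z pulls ahead at 1.5 pp per year, so the ratio doubles every 70/1.5 ≈ 46.67 years.
In 140 years that's 3.00 doublings: 2^3.00 ≈ 8.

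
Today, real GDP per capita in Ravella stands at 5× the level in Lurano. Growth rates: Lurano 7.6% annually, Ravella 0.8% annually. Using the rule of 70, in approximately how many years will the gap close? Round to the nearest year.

24 years

What matters is the difference: 6.8 pp.
Rule of 70 on the gap: the ratio halves every 70/6.8 ≈ 10.29 years.
A 5× gap takes log₂(5) ≈ 2.32 halvings to close: 2.32 × 10.29 ≈ 24 years.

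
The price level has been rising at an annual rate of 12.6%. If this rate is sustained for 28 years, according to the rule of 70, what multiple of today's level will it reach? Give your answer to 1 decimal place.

Doubles every ≈ 5.56 years (70/12.6).
28 years is 5.04 doublings; 2^5.04 ≈ 32.9×.

roughly 32.9 times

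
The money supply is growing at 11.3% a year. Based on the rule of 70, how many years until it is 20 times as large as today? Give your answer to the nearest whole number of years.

around 27 years

At 11.3% it doubles every 70/11.3 ≈ 6.19 years.
20× is log₂ 20 ≈ 4.32 doublings, so ≈ 4.32 × 6.19 = 27 years.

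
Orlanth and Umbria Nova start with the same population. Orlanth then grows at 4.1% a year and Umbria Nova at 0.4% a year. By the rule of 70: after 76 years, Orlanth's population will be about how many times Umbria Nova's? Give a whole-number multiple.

Orlanth pulls ahead at 3.7 pp per year, so the ratio doubles every 70/3.7 ≈ 18.92 years.
In 76 years that's 4.02 doublings: 2^4.02 ≈ 16.

approximately 16 times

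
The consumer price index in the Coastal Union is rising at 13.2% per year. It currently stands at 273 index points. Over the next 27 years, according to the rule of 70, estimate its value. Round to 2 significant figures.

9300 index points

Doubling time ≈ 70/13.2 = 5.30 years.
27 years is 27/5.30 ≈ 5.09 doublings, a factor of 2^5.09 ≈ 34.06.
273 × 34.06 ≈ 9300 index points.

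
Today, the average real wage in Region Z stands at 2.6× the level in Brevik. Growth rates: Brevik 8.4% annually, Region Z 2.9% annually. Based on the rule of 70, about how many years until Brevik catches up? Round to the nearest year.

around 18 years

What matters is the difference: 5.5 pp.
Rule of 70 on the gap: the ratio halves every 70/5.5 ≈ 12.73 years.
A 2.6× gap takes log₂(2.6) ≈ 1.38 halvings to close: 1.38 × 12.73 ≈ 18 years.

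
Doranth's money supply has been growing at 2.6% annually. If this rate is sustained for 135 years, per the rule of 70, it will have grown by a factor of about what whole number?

32 times

70/2.6 ≈ 26.92 years per doubling.
135 years fits 5 doublings: 2^5 = 32.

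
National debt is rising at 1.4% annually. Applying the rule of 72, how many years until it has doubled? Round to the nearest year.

72/1.4 ≈ 51.43, so it doubles roughly every 51 years.

about 51 years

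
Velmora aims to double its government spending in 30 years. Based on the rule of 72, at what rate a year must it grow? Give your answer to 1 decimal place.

72 / 30 ≈ 2.40, so about 2.4% a year.

approximately 2.4% a year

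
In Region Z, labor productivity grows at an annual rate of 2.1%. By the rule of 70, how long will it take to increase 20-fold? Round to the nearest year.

One doubling takes 70/2.1 = 33.33 years.
Reaching 20× takes log₂(20) ≈ 4.32 doublings.
4.32 × 33.33 ≈ 144 years.

roughly 144 years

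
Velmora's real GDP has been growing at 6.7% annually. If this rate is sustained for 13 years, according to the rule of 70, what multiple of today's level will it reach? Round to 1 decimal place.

Doubles every ≈ 10.45 years (70/6.7).
13 years is 1.24 doublings; 2^1.24 ≈ 2.4×.

roughly 2.4 times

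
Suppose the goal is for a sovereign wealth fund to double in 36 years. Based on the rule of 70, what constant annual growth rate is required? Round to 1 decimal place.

70 / 36 ≈ 1.94, so about 1.9% a year.

around 1.9% a year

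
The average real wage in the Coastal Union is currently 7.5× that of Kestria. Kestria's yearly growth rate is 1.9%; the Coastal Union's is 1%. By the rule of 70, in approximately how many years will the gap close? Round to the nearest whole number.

What matters is the difference: 0.9 pp.
Rule of 70 on the gap: the ratio halves every 70/0.9 ≈ 77.78 years.
A 7.5× gap takes log₂(7.5) ≈ 2.91 halvings to close: 2.91 × 77.78 ≈ 226 years.

roughly 226 years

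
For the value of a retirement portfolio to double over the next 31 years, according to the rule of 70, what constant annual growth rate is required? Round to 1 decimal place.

2.3% annually

70 / 31 ≈ 2.26, so about 2.3% annually.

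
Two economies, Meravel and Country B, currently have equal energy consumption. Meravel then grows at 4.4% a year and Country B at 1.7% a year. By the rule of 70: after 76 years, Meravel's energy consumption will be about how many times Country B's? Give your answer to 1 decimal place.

≈ 7.6 times

Only the 2.7-point difference matters.
70/2.7 ≈ 25.93 years per doubling of the ratio; 76 years gives 2.93 doublings, so ≈ 7.6×.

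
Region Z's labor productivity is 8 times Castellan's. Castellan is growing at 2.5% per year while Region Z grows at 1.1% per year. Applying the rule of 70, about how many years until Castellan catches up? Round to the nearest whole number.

about 150 years

What matters is the difference: 1.4 pp.
Rule of 70 on the gap: the ratio halves every 70/1.4 ≈ 50.00 years.
An 8 times gap closes after 3 halvings: 3 × 50.00 ≈ 150 years.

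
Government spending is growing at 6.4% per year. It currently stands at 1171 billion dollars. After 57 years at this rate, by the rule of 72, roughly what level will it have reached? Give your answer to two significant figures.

It doubles every 72/6.4 ≈ 11.25 years, so 57 years is 5.07 doublings.
2^5.07 ≈ 33.59; 1171 × 33.59 ≈ 39000 billion dollars.

approximately 39000 billion dollars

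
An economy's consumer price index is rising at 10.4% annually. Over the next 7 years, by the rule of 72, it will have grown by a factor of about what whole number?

At 10.4% one doubling takes ≈ 6.92 years; 7 years is 1 of them, so ×2.

roughly 2 times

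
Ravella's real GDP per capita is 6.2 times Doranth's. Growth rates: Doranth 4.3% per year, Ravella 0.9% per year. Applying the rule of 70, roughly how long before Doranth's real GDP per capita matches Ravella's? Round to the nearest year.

Doranth gains on Ravella at 4.3% − 0.9% = 3.4 points a year.
At that relative rate the gap halves every 70/3.4 ≈ 20.59 years.
A 6.2 times gap takes log₂(6.2) ≈ 2.63 halvings to close: 2.63 × 20.59 ≈ 54 years.

54 years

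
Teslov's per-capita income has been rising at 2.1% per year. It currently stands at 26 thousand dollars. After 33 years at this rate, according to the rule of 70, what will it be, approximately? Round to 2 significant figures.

≈ 52 thousand dollars

It doubles every 70/2.1 ≈ 33.33 years, so 33 years is 0.99 doublings.
2^0.99 ≈ 1.99; 26 × 1.99 ≈ 52 thousand dollars.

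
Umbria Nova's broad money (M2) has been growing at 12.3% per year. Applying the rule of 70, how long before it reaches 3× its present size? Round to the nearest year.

about 9 years

One doubling takes 70/12.3 = 5.69 years.
Reaching 3× takes log₂(3) ≈ 1.58 doublings.
1.58 × 5.69 ≈ 9 years.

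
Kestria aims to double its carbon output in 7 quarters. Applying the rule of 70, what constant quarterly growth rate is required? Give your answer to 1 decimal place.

≈ 10.0%

70 / 7 ≈ 10.00, so about 10.0% per quarter.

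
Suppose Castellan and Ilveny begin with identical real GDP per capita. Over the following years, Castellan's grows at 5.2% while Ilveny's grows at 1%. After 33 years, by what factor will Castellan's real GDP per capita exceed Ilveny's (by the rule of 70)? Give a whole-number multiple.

≈ 4 times

Only the 4.2-point difference matters.
70/4.2 ≈ 16.67 years per doubling of the ratio; 33 years gives 1.98 doublings, so ≈ 4×.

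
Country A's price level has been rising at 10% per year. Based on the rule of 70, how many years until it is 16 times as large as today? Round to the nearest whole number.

28 years

One doubling takes 70/10 = 7.00 years.
16× is 4 doublings, so 4 × 7.00 ≈ 28 years.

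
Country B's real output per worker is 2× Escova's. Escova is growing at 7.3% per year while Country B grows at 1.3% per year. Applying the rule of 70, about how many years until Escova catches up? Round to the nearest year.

Escova gains on Country B at 7.3% − 1.3% = 6 points a year.
At that relative rate the gap halves every 70/6 ≈ 11.67 years.
A 2× gap closes after 1 halving: 1 × 11.67 ≈ 12 years.

approximately 12 years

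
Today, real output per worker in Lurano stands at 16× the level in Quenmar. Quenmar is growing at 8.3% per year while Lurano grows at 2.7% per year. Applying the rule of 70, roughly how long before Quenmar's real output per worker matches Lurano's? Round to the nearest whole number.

approximately 50 years

Quenmar gains on Lurano at 8.3% − 2.7% = 5.6 points a year.
At that relative rate the gap halves every 70/5.6 ≈ 12.50 years.
A 16× gap closes after 4 halvings: 4 × 12.50 ≈ 50 years.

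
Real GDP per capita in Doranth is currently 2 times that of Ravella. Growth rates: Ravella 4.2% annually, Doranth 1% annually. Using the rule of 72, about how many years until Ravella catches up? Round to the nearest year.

around 23 years

What matters is the difference: 3.2 pp.
Rule of 72 on the gap: the ratio halves every 72/3.2 ≈ 22.50 years.
A 2 times gap closes after 1 halving: 1 × 22.50 ≈ 23 years.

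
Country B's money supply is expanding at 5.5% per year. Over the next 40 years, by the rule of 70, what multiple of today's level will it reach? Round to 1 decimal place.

roughly 8.8 times

Doubling time ≈ 70/5.5 = 12.73 years.
40 years / 12.73 ≈ 3.14 doublings → factor 2^3.14 ≈ 8.8.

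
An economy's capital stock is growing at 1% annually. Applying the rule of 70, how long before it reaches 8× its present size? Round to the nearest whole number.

around 210 years

At 1% it doubles every 70/1 ≈ 70.00 years.
8× is 3 doublings, so 3 × 70.00 ≈ 210 years.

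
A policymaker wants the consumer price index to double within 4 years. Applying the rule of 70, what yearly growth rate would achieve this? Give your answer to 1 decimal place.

≈ 17.5%

70 / 4 ≈ 17.50, so about 17.5% per year.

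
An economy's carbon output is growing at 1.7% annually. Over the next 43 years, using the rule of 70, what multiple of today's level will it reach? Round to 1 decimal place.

about 2.1 times

Doubles every ≈ 41.18 years (70/1.7).
43 years is 1.04 doublings; 2^1.04 ≈ 2.1×.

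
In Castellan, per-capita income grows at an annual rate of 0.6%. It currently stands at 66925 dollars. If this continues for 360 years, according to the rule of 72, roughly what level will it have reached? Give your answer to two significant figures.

approximately 540000 dollars

Doubling time ≈ 72/0.6 = 120.00 years.
360 years is 360/120.00 ≈ 3.00 doublings, a factor of 2^3.00 ≈ 8.00.
66925 × 8.00 ≈ 540000 dollars.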